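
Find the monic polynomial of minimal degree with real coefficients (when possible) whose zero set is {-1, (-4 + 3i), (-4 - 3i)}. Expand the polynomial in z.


The polynomial is p(z) = ∏_{α ∈ S} (z − α), where S = {-1, (-4 + 3i), (-4 - 3i)}.
Expanding the product yields: p(z) = z^3 + 9·z^2 + 33·z + 25.
Note conjugate pairs combine to real quadratics: (z − (-4+3i))(z − (-4−3i)) = z² + 8z + 25.
The resulting polynomial has degree 3 and real coefficients as required.

p(z) = z^3 + 9·z^2 + 33·z + 25.


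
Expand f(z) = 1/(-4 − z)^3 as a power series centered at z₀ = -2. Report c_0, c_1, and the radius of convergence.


Let w = z − z₀, so z = z₀ + w.
Then -4 − z = -4 − (z₀ + w) = (-4 − z₀) − w = -2 − w.
f(z) = 1/(-2 − w)^3 = (1/(-2)^3) · (1 − w/(-2))^{−3}.
By the binomial series (1−u)^{−3} = Σ_{n≥0} C(n+2, 2) u^n for |u|<1, with u = w/(-2):
  c_n = C(n+2, 2) / (-2)^(n+3).
  c_0 = 1/(-2)^3 = -1/8.
  c_1 = 3/(-2)^4 = 3/16.
The series is valid for |w/d| < 1, i.e. |z − z₀| < |d|.
Radius of convergence: R = |-4 − z₀| = |-2| = 2 (distance from z₀ to the singularity z = -4).

c_0 = -1/8, c_1 = 3/16; R = 2.


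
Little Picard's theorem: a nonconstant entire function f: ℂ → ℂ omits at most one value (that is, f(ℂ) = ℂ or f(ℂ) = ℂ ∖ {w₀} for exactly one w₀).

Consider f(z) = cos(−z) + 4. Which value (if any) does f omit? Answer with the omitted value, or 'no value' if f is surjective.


Little Picard bounds the complement of f(ℂ) to at most one point.
cos is entire and surjective onto ℂ: for every w ∈ ℂ, cos(ζ) = w has a solution ζ ∈ ℂ (e.g., via the complex inverse arccos). With ζ = −z this gives z = ζ/(-1). Then 1·cos(−z) takes every value in 1·ℂ = ℂ, and adding 4 is a bijection of ℂ. So f is surjective and omits no value. (Note: only on the real line is cos bounded by [−1, 1].)

Omitted value: no value.


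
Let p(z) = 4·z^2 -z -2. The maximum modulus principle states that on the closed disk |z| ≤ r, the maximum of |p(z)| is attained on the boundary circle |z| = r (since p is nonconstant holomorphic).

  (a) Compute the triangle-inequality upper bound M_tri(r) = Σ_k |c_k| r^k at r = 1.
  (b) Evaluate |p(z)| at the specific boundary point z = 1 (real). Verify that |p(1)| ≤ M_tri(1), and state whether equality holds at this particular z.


Coefficients: c_0 = -2, c_1 = -1, c_2 = 4. Radius r = 1.
Part (a). Triangle bound: M_tri(r) = Σ_k |c_k| r^k
  = |-2|·1^0 + |-1|·1^1 + |4|·1^2
  = 2 + 1 + 4 = 7.
This bounds M(r) := max_{|z|=r} |p(z)| from above; equality holds iff all terms c_k z^k can be made to align in phase at a single z on |z|=r.
Part (b). At z = 1 (real, on the circle |z| = r):
  p(1) = (-2)·1^0 + (-1)·1^1 + (4)·1^2 = 1.
  |p(1)| = 1.
Check: |p(1)| = 1 ≤ 7 = M_tri(1). ✓ Equality does not hold at z = 1 (the coefficients have mixed signs, so the terms do not all align in phase there).

M_tri(1) = 7; |p(1)| = 1; equality at z=1: no.


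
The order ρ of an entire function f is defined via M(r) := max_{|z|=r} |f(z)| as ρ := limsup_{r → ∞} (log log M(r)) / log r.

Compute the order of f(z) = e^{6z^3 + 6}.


|e^{6z^3 + 6}| = e^{Re(6·z^3) + 6} ≤ e^{6|z|^3 + 6} = e^{6r^3 + 6} on |z| = r, so ρ ≤ 3. Choosing z on |z|=r so that 6·z^3 is real positive (always possible by picking arg z appropriately) gives |f(z)| = e^{6r^3 + 6}, matching the bound. The additive constant 6 does not affect log log M(r) ~ 3·log r. Hence ρ = 3.
Therefore ρ = 3.

Order ρ = 3.


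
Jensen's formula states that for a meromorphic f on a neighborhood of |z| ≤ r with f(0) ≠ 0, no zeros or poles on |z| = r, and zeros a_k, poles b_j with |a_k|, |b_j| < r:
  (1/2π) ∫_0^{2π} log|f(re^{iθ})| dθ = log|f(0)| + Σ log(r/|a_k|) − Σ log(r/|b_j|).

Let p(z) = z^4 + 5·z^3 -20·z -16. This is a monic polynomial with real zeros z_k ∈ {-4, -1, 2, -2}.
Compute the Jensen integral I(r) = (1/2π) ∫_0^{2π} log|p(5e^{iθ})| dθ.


Zeros: -4, -2, -1, 2; r = 5.
Inside |z| < r: -4, -2, -1, 2. Outside (|z| ≥ r): ∅.
p(0) = -16, so log|p(0)| = log(16) = 2.7726.
Apply Jensen: I(r) = log|p(0)| + Σ_k log(r/|z_k|), summed over zeros inside |z| < r.
  log(r/|z_k|) for z_k = -4: log(5/4) = 0.2231
  log(r/|z_k|) for z_k = -1: log(5/1) = 1.6094
  log(r/|z_k|) for z_k = 2: log(5/2) = 0.9163
  log(r/|z_k|) for z_k = -2: log(5/2) = 0.9163
Sum over inside zeros: 3.6652.
I(r) = log|p(0)| + (inside sum) = 2.7726 + 3.6652 = 6.4378.
Closed form (all zeros inside, monic): I(r) = n·log(r) = 4·log(5) = 6.4378. ✓

I(r) ≈ 6.4378.


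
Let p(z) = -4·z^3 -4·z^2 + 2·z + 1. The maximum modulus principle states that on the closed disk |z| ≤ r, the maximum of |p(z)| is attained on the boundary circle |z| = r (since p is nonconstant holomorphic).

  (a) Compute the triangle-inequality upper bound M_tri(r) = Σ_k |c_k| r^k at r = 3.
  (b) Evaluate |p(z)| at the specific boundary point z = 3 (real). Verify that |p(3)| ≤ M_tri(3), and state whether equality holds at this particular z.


Coefficients: c_0 = 1, c_1 = 2, c_2 = -4, c_3 = -4. Radius r = 3.
Part (a). Triangle bound: M_tri(r) = Σ_k |c_k| r^k
  = |1|·3^0 + |2|·3^1 + |-4|·3^2 + |-4|·3^3
  = 1 + 6 + 36 + 108 = 151.
This bounds M(r) := max_{|z|=r} |p(z)| from above; equality holds iff all terms c_k z^k can be made to align in phase at a single z on |z|=r.
Part (b). At z = 3 (real, on the circle |z| = r):
  p(3) = (1)·3^0 + (2)·3^1 + (-4)·3^2 + (-4)·3^3 = -137.
  |p(3)| = 137.
Check: |p(3)| = 137 ≤ 151 = M_tri(3). ✓ Equality does not hold at z = 3 (the coefficients have mixed signs, so the terms do not all align in phase there).

M_tri(3) = 151; |p(3)| = 137; equality at z=3: no.


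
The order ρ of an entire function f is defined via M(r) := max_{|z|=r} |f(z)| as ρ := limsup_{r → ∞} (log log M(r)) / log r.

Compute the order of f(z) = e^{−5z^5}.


|e^{−5z^5}| = e^{Re(-5·z^5) + 0} ≤ e^{5|z|^5 + 0} = e^{5r^5 + 0} on |z| = r, so ρ ≤ 5. Choosing z on |z|=r so that -5·z^5 is real positive (always possible by picking arg z appropriately) gives |f(z)| = e^{5r^5 + 0}, matching the bound. The additive constant 0 does not affect log log M(r) ~ 5·log r. Hence ρ = 5.
Therefore ρ = 5.

Order ρ = 5.


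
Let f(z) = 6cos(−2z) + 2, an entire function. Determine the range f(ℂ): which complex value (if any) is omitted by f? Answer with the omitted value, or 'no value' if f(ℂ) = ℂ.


Little Picard bounds the complement of f(ℂ) to at most one point.
cos is entire and surjective onto ℂ: for every w ∈ ℂ, cos(ζ) = w has a solution ζ ∈ ℂ (e.g., via the complex inverse arccos). With ζ = −2z this gives z = ζ/(-2). Then 6·cos(−2z) takes every value in 6·ℂ = ℂ, and adding 2 is a bijection of ℂ. So f is surjective and omits no value. (Note: only on the real line is cos bounded by [−1, 1].)

Omitted value: no value.


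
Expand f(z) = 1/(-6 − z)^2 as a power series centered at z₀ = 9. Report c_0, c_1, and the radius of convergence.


Let w = z − z₀, so z = z₀ + w.
Then -6 − z = -6 − (z₀ + w) = (-6 − z₀) − w = -15 − w.
f(z) = 1/(-15 − w)^2 = (1/(-15)^2) · (1 − w/(-15))^{−2}.
By the binomial series (1−u)^{−2} = Σ_{n≥0} C(n+1, 1) u^n for |u|<1, with u = w/(-15):
  c_n = C(n+1, 1) / (-15)^(n+2).
  c_0 = 1/(-15)^2 = 1/225.
  c_1 = 2/(-15)^3 = -2/3375.
The series is valid for |w/d| < 1, i.e. |z − z₀| < |d|.
Radius of convergence: R = |-6 − z₀| = |-15| = 15 (distance from z₀ to the singularity z = -6).

c_0 = 1/225, c_1 = -2/3375; R = 15.


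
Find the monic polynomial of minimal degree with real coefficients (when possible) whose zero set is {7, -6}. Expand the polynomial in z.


The polynomial is p(z) = ∏_{α ∈ S} (z − α), where S = {7, -6}.
Expanding the product yields: p(z) = z^2 -z -42.
The resulting polynomial has degree 2 and real coefficients as required.

p(z) = z^2 -z -42.


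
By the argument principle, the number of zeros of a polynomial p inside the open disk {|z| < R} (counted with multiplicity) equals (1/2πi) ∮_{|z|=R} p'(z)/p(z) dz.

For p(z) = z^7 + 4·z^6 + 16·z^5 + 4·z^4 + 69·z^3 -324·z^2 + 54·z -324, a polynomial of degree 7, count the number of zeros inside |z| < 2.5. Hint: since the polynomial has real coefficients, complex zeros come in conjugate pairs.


The zeros of p are: (-3 + 3i), (-3 - 3i), (0 + 1i), (0 - 1i), (0 + 3i), (0 - 3i), 2.
Their magnitudes are: 4.243, 4.243, 1, 1, 3, 3, 2.
Zeros with |z| < R = 2.5: (0 + 1i), (0 - 1i), 2.
Count = 3.
By the argument principle, (1/2πi) ∮_{|z|=R} p'(z)/p(z) dz equals exactly this count.

Number of zeros inside |z| < 2.5: 3.


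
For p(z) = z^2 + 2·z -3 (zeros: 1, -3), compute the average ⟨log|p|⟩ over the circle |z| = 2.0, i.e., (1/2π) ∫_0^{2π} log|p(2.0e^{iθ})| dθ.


Zeros: -3, 1; r = 2.0.
Inside |z| < r: 1. Outside (|z| ≥ r): -3.
p(0) = -3, so log|p(0)| = log(3) = 1.0986.
Apply Jensen: I(r) = log|p(0)| + Σ_k log(r/|z_k|), summed over zeros inside |z| < r.
  log(r/|z_k|) for z_k = 1: log(2.0/1) = 0.6931
  Outside zeros (-3) contribute nothing to the Jensen sum.
Sum over inside zeros: 0.6931.
I(r) = log|p(0)| + (inside sum) = 1.0986 + 0.6931 = 1.7918.
Note: since some zeros are outside |z| ≤ r, the simplified n·log(r) form does NOT apply — only the inside zeros contribute.

I(r) ≈ 1.7918.


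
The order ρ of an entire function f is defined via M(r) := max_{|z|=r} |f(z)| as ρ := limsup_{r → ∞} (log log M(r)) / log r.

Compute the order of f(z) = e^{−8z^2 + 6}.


|e^{−8z^2 + 6}| = e^{Re(-8·z^2) + 6} ≤ e^{8|z|^2 + 6} = e^{8r^2 + 6} on |z| = r, so ρ ≤ 2. Choosing z on |z|=r so that -8·z^2 is real positive (always possible by picking arg z appropriately) gives |f(z)| = e^{8r^2 + 6}, matching the bound. The additive constant 6 does not affect log log M(r) ~ 2·log r. Hence ρ = 2.
Therefore ρ = 2.

Order ρ = 2.


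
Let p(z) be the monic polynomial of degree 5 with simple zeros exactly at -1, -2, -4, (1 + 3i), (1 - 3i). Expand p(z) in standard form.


The polynomial is p(z) = ∏_{α ∈ S} (z − α), where S = {-1, -2, -4, (1 + 3i), (1 - 3i)}.
Expanding the product yields: p(z) = z^5 + 5·z^4 + 10·z^3 + 50·z^2 + 124·z + 80.
Note conjugate pairs combine to real quadratics: (z − (1+3i))(z − (1−3i)) = z² − 2z + 10.
The resulting polynomial has degree 5 and real coefficients as required.

p(z) = z^5 + 5·z^4 + 10·z^3 + 50·z^2 + 124·z + 80.


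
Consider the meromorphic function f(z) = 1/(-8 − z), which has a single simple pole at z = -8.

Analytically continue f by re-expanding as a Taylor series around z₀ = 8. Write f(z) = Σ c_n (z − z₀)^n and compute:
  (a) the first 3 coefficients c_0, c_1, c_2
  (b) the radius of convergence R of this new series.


Let w = z − z₀, so z = z₀ + w.
Then -8 − z = -8 − (z₀ + w) = (-8 − z₀) − w = -16 − w.
f(z) = 1/(-16 − w) = (1/(-16)) · 1/(1 − w/(-16)) = Σ_{n≥0} w^n / (-16)^(n+1).
So c_n = 1/(-16)^(n+1):
  c_0 = 1/(-16)^1 = -1/16.
  c_1 = 1/(-16)^2 = 1/256.
  c_2 = 1/(-16)^3 = -1/4096.
The series is valid for |w/d| < 1, i.e. |z − z₀| < |d|.
Radius of convergence: R = |-8 − z₀| = |-16| = 16 (distance from z₀ to the singularity z = -8).

c_0 = -1/16, c_1 = 1/256, c_2 = -1/4096; R = 16.


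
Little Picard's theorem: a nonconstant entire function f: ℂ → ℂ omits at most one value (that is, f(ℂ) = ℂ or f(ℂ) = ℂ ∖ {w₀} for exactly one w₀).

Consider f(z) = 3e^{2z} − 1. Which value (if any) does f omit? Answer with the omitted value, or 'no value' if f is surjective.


Little Picard bounds the complement of f(ℂ) to at most one point.
e^{2z} is never zero on ℂ, so 3·e^{2z} takes every value in ℂ ∖ {0}. Adding -1 shifts the range to ℂ ∖ {-1}. Thus f omits exactly the value -1.

Omitted value: -1.


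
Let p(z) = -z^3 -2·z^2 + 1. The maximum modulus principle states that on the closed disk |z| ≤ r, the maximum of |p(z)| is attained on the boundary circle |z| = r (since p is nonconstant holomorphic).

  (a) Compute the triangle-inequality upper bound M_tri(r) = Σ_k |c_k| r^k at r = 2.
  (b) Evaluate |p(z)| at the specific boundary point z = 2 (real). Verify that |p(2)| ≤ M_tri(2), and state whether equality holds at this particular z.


Coefficients: c_0 = 1, c_1 = 0, c_2 = -2, c_3 = -1. Radius r = 2.
Part (a). Triangle bound: M_tri(r) = Σ_k |c_k| r^k
  = |1|·2^0 + |0|·2^1 + |-2|·2^2 + |-1|·2^3
  = 1 + 0 + 8 + 8 = 17.
This bounds M(r) := max_{|z|=r} |p(z)| from above; equality holds iff all terms c_k z^k can be made to align in phase at a single z on |z|=r.
Part (b). At z = 2 (real, on the circle |z| = r):
  p(2) = (1)·2^0 + (0)·2^1 + (-2)·2^2 + (-1)·2^3 = -15.
  |p(2)| = 15.
Check: |p(2)| = 15 ≤ 17 = M_tri(2). ✓ Equality does not hold at z = 2 (the coefficients have mixed signs, so the terms do not all align in phase there).

M_tri(2) = 17; |p(2)| = 15; equality at z=2: no.


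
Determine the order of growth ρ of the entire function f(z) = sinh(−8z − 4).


sinh(w) is a linear combination of e^{iw} and e^{−iw} (or e^w, e^{−w} in the hyperbolic case), so |sinh(w)| ≤ e^{|w|}. With w = −8z − 4, |w| ≤ 8|z| + 4 = 8r + 4 on |z| = r, giving M(r) ≤ e^{8r + 4}, so ρ ≤ 1. On a suitable ray (z = it for sin/cos; z = t for sinh/cosh, t real → ∞), |sinh(−8z − 4)| grows like e^{8|t|}/2, so ρ ≥ 1. Hence ρ = 1.
Therefore ρ = 1.

Order ρ = 1.


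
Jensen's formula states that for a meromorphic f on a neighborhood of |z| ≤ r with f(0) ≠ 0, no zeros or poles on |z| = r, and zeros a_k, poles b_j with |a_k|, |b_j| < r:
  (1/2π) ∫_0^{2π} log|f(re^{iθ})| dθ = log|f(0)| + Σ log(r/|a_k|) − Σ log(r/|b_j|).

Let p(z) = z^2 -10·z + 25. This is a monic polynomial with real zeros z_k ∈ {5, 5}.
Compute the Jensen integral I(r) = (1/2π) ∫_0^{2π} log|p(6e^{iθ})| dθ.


Zeros: 5, 5; r = 6.
Inside |z| < r: 5, 5. Outside (|z| ≥ r): ∅.
p(0) = 25, so log|p(0)| = log(25) = 3.2189.
Apply Jensen: I(r) = log|p(0)| + Σ_k log(r/|z_k|), summed over zeros inside |z| < r.
  log(r/|z_k|) for z_k = 5: log(6/5) = 0.1823
  log(r/|z_k|) for z_k = 5: log(6/5) = 0.1823
Sum over inside zeros: 0.3646.
I(r) = log|p(0)| + (inside sum) = 3.2189 + 0.3646 = 3.5835.
Closed form (all zeros inside, monic): I(r) = n·log(r) = 2·log(6) = 3.5835. ✓

I(r) ≈ 3.5835.


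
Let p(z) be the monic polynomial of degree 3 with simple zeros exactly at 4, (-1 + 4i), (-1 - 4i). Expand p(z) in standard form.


The polynomial is p(z) = ∏_{α ∈ S} (z − α), where S = {4, (-1 + 4i), (-1 - 4i)}.
Expanding the product yields: p(z) = z^3 -2·z^2 + 9·z -68.
Note conjugate pairs combine to real quadratics: (z − (-1+4i))(z − (-1−4i)) = z² + 2z + 17.
The resulting polynomial has degree 3 and real coefficients as required.

p(z) = z^3 -2·z^2 + 9·z -68.


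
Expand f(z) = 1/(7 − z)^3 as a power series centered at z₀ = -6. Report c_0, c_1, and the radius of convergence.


Let w = z − z₀, so z = z₀ + w.
Then 7 − z = 7 − (z₀ + w) = (7 − z₀) − w = 13 − w.
f(z) = 1/(13 − w)^3 = (1/(13)^3) · (1 − w/(13))^{−3}.
By the binomial series (1−u)^{−3} = Σ_{n≥0} C(n+2, 2) u^n for |u|<1, with u = w/(13):
  c_n = C(n+2, 2) / (13)^(n+3).
  c_0 = 1/(13)^3 = 1/2197.
  c_1 = 3/(13)^4 = 3/28561.
The series is valid for |w/d| < 1, i.e. |z − z₀| < |d|.
Radius of convergence: R = |7 − z₀| = |13| = 13 (distance from z₀ to the singularity z = 7).

c_0 = 1/2197, c_1 = 3/28561; R = 13.


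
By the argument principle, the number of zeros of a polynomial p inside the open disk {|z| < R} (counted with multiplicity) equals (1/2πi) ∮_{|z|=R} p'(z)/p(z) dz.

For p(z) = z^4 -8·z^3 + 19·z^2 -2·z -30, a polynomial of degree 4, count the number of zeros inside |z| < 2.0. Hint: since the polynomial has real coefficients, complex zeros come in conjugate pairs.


The zeros of p are: 3, (3 + 1i), (3 - 1i), -1.
Their magnitudes are: 3, 3.162, 3.162, 1.
Zeros with |z| < R = 2.0: -1.
Count = 1.
By the argument principle, (1/2πi) ∮_{|z|=R} p'(z)/p(z) dz equals exactly this count.

Number of zeros inside |z| < 2.0: 1.


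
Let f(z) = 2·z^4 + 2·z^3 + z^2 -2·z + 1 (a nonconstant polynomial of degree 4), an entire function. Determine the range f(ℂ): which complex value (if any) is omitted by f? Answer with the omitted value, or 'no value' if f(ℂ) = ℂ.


Little Picard bounds the complement of f(ℂ) to at most one point.
For every w ∈ ℂ, the equation p(z) − w = 0 is a nonconstant polynomial in z and hence has at least one root by the fundamental theorem of algebra. So p is surjective onto ℂ, omitting no value.

Omitted value: no value.


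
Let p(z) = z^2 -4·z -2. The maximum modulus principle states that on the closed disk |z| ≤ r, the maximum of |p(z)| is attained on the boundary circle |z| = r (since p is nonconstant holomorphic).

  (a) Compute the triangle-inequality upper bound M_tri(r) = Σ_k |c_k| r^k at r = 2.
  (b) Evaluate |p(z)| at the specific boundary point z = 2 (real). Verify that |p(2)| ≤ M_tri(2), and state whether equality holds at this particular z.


Coefficients: c_0 = -2, c_1 = -4, c_2 = 1. Radius r = 2.
Part (a). Triangle bound: M_tri(r) = Σ_k |c_k| r^k
  = |-2|·2^0 + |-4|·2^1 + |1|·2^2
  = 2 + 8 + 4 = 14.
This bounds M(r) := max_{|z|=r} |p(z)| from above; equality holds iff all terms c_k z^k can be made to align in phase at a single z on |z|=r.
Part (b). At z = 2 (real, on the circle |z| = r):
  p(2) = (-2)·2^0 + (-4)·2^1 + (1)·2^2 = -6.
  |p(2)| = 6.
Check: |p(2)| = 6 ≤ 14 = M_tri(2). ✓ Equality does not hold at z = 2 (the coefficients have mixed signs, so the terms do not all align in phase there).

M_tri(2) = 14; |p(2)| = 6; equality at z=2: no.


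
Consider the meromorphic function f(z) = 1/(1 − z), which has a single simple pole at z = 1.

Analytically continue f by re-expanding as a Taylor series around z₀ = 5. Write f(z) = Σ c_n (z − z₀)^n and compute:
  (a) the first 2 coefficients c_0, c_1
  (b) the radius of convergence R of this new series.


Let w = z − z₀, so z = z₀ + w.
Then 1 − z = 1 − (z₀ + w) = (1 − z₀) − w = -4 − w.
f(z) = 1/(-4 − w) = (1/(-4)) · 1/(1 − w/(-4)) = Σ_{n≥0} w^n / (-4)^(n+1).
So c_n = 1/(-4)^(n+1):
  c_0 = 1/(-4)^1 = -1/4.
  c_1 = 1/(-4)^2 = 1/16.
The series is valid for |w/d| < 1, i.e. |z − z₀| < |d|.
Radius of convergence: R = |1 − z₀| = |-4| = 4 (distance from z₀ to the singularity z = 1).

c_0 = -1/4, c_1 = 1/16; R = 4.


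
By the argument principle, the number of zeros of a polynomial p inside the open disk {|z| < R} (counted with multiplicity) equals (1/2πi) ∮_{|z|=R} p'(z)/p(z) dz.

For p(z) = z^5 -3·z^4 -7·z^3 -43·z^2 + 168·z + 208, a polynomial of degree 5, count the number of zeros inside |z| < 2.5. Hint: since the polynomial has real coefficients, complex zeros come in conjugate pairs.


The zeros of p are: 4, -1, (-2 + 3i), (-2 - 3i), 4.
Their magnitudes are: 4, 1, 3.606, 3.606, 4.
Zeros with |z| < R = 2.5: -1.
Count = 1.
By the argument principle, (1/2πi) ∮_{|z|=R} p'(z)/p(z) dz equals exactly this count.

Number of zeros inside |z| < 2.5: 1.


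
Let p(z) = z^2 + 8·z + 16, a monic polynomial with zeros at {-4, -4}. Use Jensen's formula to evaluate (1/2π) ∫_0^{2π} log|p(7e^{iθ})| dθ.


Zeros: -4, -4; r = 7.
Inside |z| < r: -4, -4. Outside (|z| ≥ r): ∅.
p(0) = 16, so log|p(0)| = log(16) = 2.7726.
Apply Jensen: I(r) = log|p(0)| + Σ_k log(r/|z_k|), summed over zeros inside |z| < r.
  log(r/|z_k|) for z_k = -4: log(7/4) = 0.5596
  log(r/|z_k|) for z_k = -4: log(7/4) = 0.5596
Sum over inside zeros: 1.1192.
I(r) = log|p(0)| + (inside sum) = 2.7726 + 1.1192 = 3.8918.
Closed form (all zeros inside, monic): I(r) = n·log(r) = 2·log(7) = 3.8918. ✓

I(r) ≈ 3.8918.


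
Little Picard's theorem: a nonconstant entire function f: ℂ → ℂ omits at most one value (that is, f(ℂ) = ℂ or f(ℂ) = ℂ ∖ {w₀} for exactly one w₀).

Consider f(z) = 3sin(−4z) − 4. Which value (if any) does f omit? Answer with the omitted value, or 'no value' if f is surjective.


Little Picard bounds the complement of f(ℂ) to at most one point.
sin is entire and surjective onto ℂ: for every w ∈ ℂ, sin(ζ) = w has a solution ζ ∈ ℂ (e.g., via the complex inverse arcsin). With ζ = −4z this gives z = ζ/(-4). Then 3·sin(−4z) takes every value in 3·ℂ = ℂ, and adding -4 is a bijection of ℂ. So f is surjective and omits no value. (Note: only on the real line is sin bounded by [−1, 1].)

Omitted value: no value.


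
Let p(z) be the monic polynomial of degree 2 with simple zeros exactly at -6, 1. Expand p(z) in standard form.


The polynomial is p(z) = ∏_{α ∈ S} (z − α), where S = {-6, 1}.
Expanding the product yields: p(z) = z^2 + 5·z -6.
The resulting polynomial has degree 2 and real coefficients as required.

p(z) = z^2 + 5·z -6.


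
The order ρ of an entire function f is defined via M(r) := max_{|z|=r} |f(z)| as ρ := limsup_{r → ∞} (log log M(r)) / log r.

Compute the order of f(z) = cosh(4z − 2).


cosh(w) is a linear combination of e^{iw} and e^{−iw} (or e^w, e^{−w} in the hyperbolic case), so |cosh(w)| ≤ e^{|w|}. With w = 4z − 2, |w| ≤ 4|z| + 2 = 4r + 2 on |z| = r, giving M(r) ≤ e^{4r + 2}, so ρ ≤ 1. On a suitable ray (z = it for sin/cos; z = t for sinh/cosh, t real → ∞), |cosh(4z − 2)| grows like e^{4|t|}/2, so ρ ≥ 1. Hence ρ = 1.
Therefore ρ = 1.

Order ρ = 1.


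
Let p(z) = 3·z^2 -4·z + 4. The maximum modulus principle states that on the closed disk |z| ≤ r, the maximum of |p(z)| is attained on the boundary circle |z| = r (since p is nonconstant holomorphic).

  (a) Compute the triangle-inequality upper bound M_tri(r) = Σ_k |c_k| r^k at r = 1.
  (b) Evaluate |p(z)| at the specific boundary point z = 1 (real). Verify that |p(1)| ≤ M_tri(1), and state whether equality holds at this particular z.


Coefficients: c_0 = 4, c_1 = -4, c_2 = 3. Radius r = 1.
Part (a). Triangle bound: M_tri(r) = Σ_k |c_k| r^k
  = |4|·1^0 + |-4|·1^1 + |3|·1^2
  = 4 + 4 + 3 = 11.
This bounds M(r) := max_{|z|=r} |p(z)| from above; equality holds iff all terms c_k z^k can be made to align in phase at a single z on |z|=r.
Part (b). At z = 1 (real, on the circle |z| = r):
  p(1) = (4)·1^0 + (-4)·1^1 + (3)·1^2 = 3.
  |p(1)| = 3.
Check: |p(1)| = 3 ≤ 11 = M_tri(1). ✓ Equality does not hold at z = 1 (the coefficients have mixed signs, so the terms do not all align in phase there).

M_tri(1) = 11; |p(1)| = 3; equality at z=1: no.


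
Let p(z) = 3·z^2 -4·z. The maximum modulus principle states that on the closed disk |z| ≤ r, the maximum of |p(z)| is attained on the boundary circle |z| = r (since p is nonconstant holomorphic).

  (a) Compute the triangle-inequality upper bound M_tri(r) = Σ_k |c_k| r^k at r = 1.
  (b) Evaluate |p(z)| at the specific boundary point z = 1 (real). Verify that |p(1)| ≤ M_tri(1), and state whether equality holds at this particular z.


Coefficients: c_0 = 0, c_1 = -4, c_2 = 3. Radius r = 1.
Part (a). Triangle bound: M_tri(r) = Σ_k |c_k| r^k
  = |0|·1^0 + |-4|·1^1 + |3|·1^2
  = 0 + 4 + 3 = 7.
This bounds M(r) := max_{|z|=r} |p(z)| from above; equality holds iff all terms c_k z^k can be made to align in phase at a single z on |z|=r.
Part (b). At z = 1 (real, on the circle |z| = r):
  p(1) = (0)·1^0 + (-4)·1^1 + (3)·1^2 = -1.
  |p(1)| = 1.
Check: |p(1)| = 1 ≤ 7 = M_tri(1). ✓ Equality does not hold at z = 1 (the coefficients have mixed signs, so the terms do not all align in phase there).

M_tri(1) = 7; |p(1)| = 1; equality at z=1: no.


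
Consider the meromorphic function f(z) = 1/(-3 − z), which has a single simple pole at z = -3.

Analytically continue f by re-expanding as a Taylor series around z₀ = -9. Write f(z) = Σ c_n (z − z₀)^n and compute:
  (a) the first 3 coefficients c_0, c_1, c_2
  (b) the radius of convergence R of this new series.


Let w = z − z₀, so z = z₀ + w.
Then -3 − z = -3 − (z₀ + w) = (-3 − z₀) − w = 6 − w.
f(z) = 1/(6 − w) = (1/(6)) · 1/(1 − w/(6)) = Σ_{n≥0} w^n / (6)^(n+1).
So c_n = 1/(6)^(n+1):
  c_0 = 1/(6)^1 = 1/6.
  c_1 = 1/(6)^2 = 1/36.
  c_2 = 1/(6)^3 = 1/216.
The series is valid for |w/d| < 1, i.e. |z − z₀| < |d|.
Radius of convergence: R = |-3 − z₀| = |6| = 6 (distance from z₀ to the singularity z = -3).

c_0 = 1/6, c_1 = 1/36, c_2 = 1/216; R = 6.


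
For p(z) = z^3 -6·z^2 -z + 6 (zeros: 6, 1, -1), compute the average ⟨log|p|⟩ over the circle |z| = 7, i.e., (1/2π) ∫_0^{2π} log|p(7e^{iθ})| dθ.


Zeros: -1, 1, 6; r = 7.
Inside |z| < r: -1, 1, 6. Outside (|z| ≥ r): ∅.
p(0) = 6, so log|p(0)| = log(6) = 1.7918.
Apply Jensen: I(r) = log|p(0)| + Σ_k log(r/|z_k|), summed over zeros inside |z| < r.
  log(r/|z_k|) for z_k = 6: log(7/6) = 0.1542
  log(r/|z_k|) for z_k = 1: log(7/1) = 1.9459
  log(r/|z_k|) for z_k = -1: log(7/1) = 1.9459
Sum over inside zeros: 4.0460.
I(r) = log|p(0)| + (inside sum) = 1.7918 + 4.0460 = 5.8377.
Closed form (all zeros inside, monic): I(r) = n·log(r) = 3·log(7) = 5.8377. ✓

I(r) ≈ 5.8377.


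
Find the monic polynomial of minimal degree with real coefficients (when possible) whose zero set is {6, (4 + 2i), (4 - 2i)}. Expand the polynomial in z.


The polynomial is p(z) = ∏_{α ∈ S} (z − α), where S = {6, (4 + 2i), (4 - 2i)}.
Expanding the product yields: p(z) = z^3 -14·z^2 + 68·z -120.
Note conjugate pairs combine to real quadratics: (z − (4+2i))(z − (4−2i)) = z² − 8z + 20.
The resulting polynomial has degree 3 and real coefficients as required.

p(z) = z^3 -14·z^2 + 68·z -120.


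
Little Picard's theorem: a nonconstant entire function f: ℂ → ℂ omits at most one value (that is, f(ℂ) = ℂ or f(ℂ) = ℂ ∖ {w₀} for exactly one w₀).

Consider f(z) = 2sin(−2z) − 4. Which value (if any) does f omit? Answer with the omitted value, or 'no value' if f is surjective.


Little Picard bounds the complement of f(ℂ) to at most one point.
sin is entire and surjective onto ℂ: for every w ∈ ℂ, sin(ζ) = w has a solution ζ ∈ ℂ (e.g., via the complex inverse arcsin). With ζ = −2z this gives z = ζ/(-2). Then 2·sin(−2z) takes every value in 2·ℂ = ℂ, and adding -4 is a bijection of ℂ. So f is surjective and omits no value. (Note: only on the real line is sin bounded by [−1, 1].)

Omitted value: no value.


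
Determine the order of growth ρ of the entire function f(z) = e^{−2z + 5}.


|e^{−2z + 5}| = e^{Re(-2·z) + 5} ≤ e^{2|z|^1 + 5} = e^{2r^1 + 5} on |z| = r, so ρ ≤ 1. Choosing z on |z|=r so that -2·z is real positive (always possible by picking arg z appropriately) gives |f(z)| = e^{2r^1 + 5}, matching the bound. The additive constant 5 does not affect log log M(r) ~ 1·log r. Hence ρ = 1.
Therefore ρ = 1.

Order ρ = 1.


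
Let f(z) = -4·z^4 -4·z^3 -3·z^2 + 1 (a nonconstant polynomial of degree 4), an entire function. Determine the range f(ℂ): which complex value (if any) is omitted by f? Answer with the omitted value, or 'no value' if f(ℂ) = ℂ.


Little Picard bounds the complement of f(ℂ) to at most one point.
For every w ∈ ℂ, the equation p(z) − w = 0 is a nonconstant polynomial in z and hence has at least one root by the fundamental theorem of algebra. So p is surjective onto ℂ, omitting no value.

Omitted value: no value.


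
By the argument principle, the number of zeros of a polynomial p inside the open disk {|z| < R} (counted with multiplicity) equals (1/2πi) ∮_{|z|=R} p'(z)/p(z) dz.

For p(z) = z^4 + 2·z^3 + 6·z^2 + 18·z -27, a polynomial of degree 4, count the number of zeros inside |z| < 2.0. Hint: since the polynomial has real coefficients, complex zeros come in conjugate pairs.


The zeros of p are: (0 + 3i), (0 - 3i), 1, -3.
Their magnitudes are: 3, 3, 1, 3.
Zeros with |z| < R = 2.0: 1.
Count = 1.
By the argument principle, (1/2πi) ∮_{|z|=R} p'(z)/p(z) dz equals exactly this count.

Number of zeros inside |z| < 2.0: 1.


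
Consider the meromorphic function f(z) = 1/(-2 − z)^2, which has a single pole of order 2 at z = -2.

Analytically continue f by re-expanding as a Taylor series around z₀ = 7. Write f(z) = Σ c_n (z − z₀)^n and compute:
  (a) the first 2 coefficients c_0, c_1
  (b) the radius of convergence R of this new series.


Let w = z − z₀, so z = z₀ + w.
Then -2 − z = -2 − (z₀ + w) = (-2 − z₀) − w = -9 − w.
f(z) = 1/(-9 − w)^2 = (1/(-9)^2) · (1 − w/(-9))^{−2}.
By the binomial series (1−u)^{−2} = Σ_{n≥0} C(n+1, 1) u^n for |u|<1, with u = w/(-9):
  c_n = C(n+1, 1) / (-9)^(n+2).
  c_0 = 1/(-9)^2 = 1/81.
  c_1 = 2/(-9)^3 = -2/729.
The series is valid for |w/d| < 1, i.e. |z − z₀| < |d|.
Radius of convergence: R = |-2 − z₀| = |-9| = 9 (distance from z₀ to the singularity z = -2).

c_0 = 1/81, c_1 = -2/729; R = 9.


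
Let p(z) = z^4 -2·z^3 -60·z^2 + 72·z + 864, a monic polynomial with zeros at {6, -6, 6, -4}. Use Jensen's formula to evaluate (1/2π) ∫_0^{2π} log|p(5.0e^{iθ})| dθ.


Zeros: -6, -4, 6, 6; r = 5.0.
Inside |z| < r: -4. Outside (|z| ≥ r): -6, 6, 6.
p(0) = 864, so log|p(0)| = log(864) = 6.7616.
Apply Jensen: I(r) = log|p(0)| + Σ_k log(r/|z_k|), summed over zeros inside |z| < r.
  log(r/|z_k|) for z_k = -4: log(5.0/4) = 0.2231
  Outside zeros (-6, 6, 6) contribute nothing to the Jensen sum.
Sum over inside zeros: 0.2231.
I(r) = log|p(0)| + (inside sum) = 6.7616 + 0.2231 = 6.9847.
Note: since some zeros are outside |z| ≤ r, the simplified n·log(r) form does NOT apply — only the inside zeros contribute.

I(r) ≈ 6.9847.


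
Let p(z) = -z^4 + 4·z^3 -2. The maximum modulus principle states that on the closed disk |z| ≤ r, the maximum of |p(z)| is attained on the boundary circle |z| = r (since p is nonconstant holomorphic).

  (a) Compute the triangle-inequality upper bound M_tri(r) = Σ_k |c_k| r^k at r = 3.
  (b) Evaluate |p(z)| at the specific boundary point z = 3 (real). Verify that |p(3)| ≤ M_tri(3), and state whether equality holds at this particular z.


Coefficients: c_0 = -2, c_1 = 0, c_2 = 0, c_3 = 4, c_4 = -1. Radius r = 3.
Part (a). Triangle bound: M_tri(r) = Σ_k |c_k| r^k
  = |-2|·3^0 + |0|·3^1 + |0|·3^2 + |4|·3^3 + |-1|·3^4
  = 2 + 0 + 0 + 108 + 81 = 191.
This bounds M(r) := max_{|z|=r} |p(z)| from above; equality holds iff all terms c_k z^k can be made to align in phase at a single z on |z|=r.
Part (b). At z = 3 (real, on the circle |z| = r):
  p(3) = (-2)·3^0 + (0)·3^1 + (0)·3^2 + (4)·3^3 + (-1)·3^4 = 25.
  |p(3)| = 25.
Check: |p(3)| = 25 ≤ 191 = M_tri(3). ✓ Equality does not hold at z = 3 (the coefficients have mixed signs, so the terms do not all align in phase there).

M_tri(3) = 191; |p(3)| = 25; equality at z=3: no.


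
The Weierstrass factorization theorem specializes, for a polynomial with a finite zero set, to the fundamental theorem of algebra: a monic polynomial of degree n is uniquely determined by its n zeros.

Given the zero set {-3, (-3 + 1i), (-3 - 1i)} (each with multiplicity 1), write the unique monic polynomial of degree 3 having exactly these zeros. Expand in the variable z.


The polynomial is p(z) = ∏_{α ∈ S} (z − α), where S = {-3, (-3 + 1i), (-3 - 1i)}.
Expanding the product yields: p(z) = z^3 + 9·z^2 + 28·z + 30.
Note conjugate pairs combine to real quadratics: (z − (-3+1i))(z − (-3−1i)) = z² + 6z + 10.
The resulting polynomial has degree 3 and real coefficients as required.

p(z) = z^3 + 9·z^2 + 28·z + 30.


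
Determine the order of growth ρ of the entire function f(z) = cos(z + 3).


cos(w) is a linear combination of e^{iw} and e^{−iw} (or e^w, e^{−w} in the hyperbolic case), so |cos(w)| ≤ e^{|w|}. With w = z + 3, |w| ≤ 1|z| + 3 = 1r + 3 on |z| = r, giving M(r) ≤ e^{1r + 3}, so ρ ≤ 1. On a suitable ray (z = it for sin/cos; z = t for sinh/cosh, t real → ∞), |cos(z + 3)| grows like e^{1|t|}/2, so ρ ≥ 1. Hence ρ = 1.
Therefore ρ = 1.

Order ρ = 1.


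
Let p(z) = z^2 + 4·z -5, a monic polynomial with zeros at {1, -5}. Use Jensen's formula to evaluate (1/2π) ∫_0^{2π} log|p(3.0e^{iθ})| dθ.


Zeros: -5, 1; r = 3.0.
Inside |z| < r: 1. Outside (|z| ≥ r): -5.
p(0) = -5, so log|p(0)| = log(5) = 1.6094.
Apply Jensen: I(r) = log|p(0)| + Σ_k log(r/|z_k|), summed over zeros inside |z| < r.
  log(r/|z_k|) for z_k = 1: log(3.0/1) = 1.0986
  Outside zeros (-5) contribute nothing to the Jensen sum.
Sum over inside zeros: 1.0986.
I(r) = log|p(0)| + (inside sum) = 1.6094 + 1.0986 = 2.7081.
Note: since some zeros are outside |z| ≤ r, the simplified n·log(r) form does NOT apply — only the inside zeros contribute.

I(r) ≈ 2.7081.


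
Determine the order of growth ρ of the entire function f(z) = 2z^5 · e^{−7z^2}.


M(r) = max_{|z|=r} |2|·|z|^5·|e^{−7z^2}| = 2·r^5 · e^{7r^2} (the factors attain their maxima compatibly on |z|=r). Then log M(r) = log 2 + 5·log r + 7r^2, dominated by the last term, so log log M(r) ~ 2·log r. The polynomial factor 2z^5 contributes only a log r term and does not affect the order. ρ = 2.
Therefore ρ = 2.

Order ρ = 2.


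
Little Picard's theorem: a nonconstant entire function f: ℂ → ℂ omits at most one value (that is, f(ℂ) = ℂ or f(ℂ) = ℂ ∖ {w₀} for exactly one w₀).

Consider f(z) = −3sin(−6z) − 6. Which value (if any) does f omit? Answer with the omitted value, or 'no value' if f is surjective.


Little Picard bounds the complement of f(ℂ) to at most one point.
sin is entire and surjective onto ℂ: for every w ∈ ℂ, sin(ζ) = w has a solution ζ ∈ ℂ (e.g., via the complex inverse arcsin). With ζ = −6z this gives z = ζ/(-6). Then -3·sin(−6z) takes every value in -3·ℂ = ℂ, and adding -6 is a bijection of ℂ. So f is surjective and omits no value. (Note: only on the real line is sin bounded by [−1, 1].)

Omitted value: no value.


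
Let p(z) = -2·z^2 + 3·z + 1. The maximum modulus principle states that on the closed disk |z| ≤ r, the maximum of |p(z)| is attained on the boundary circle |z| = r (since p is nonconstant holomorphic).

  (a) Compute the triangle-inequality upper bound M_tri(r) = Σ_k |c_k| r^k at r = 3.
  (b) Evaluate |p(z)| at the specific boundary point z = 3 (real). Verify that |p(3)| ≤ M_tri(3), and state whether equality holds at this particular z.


Coefficients: c_0 = 1, c_1 = 3, c_2 = -2. Radius r = 3.
Part (a). Triangle bound: M_tri(r) = Σ_k |c_k| r^k
  = |1|·3^0 + |3|·3^1 + |-2|·3^2
  = 1 + 9 + 18 = 28.
This bounds M(r) := max_{|z|=r} |p(z)| from above; equality holds iff all terms c_k z^k can be made to align in phase at a single z on |z|=r.
Part (b). At z = 3 (real, on the circle |z| = r):
  p(3) = (1)·3^0 + (3)·3^1 + (-2)·3^2 = -8.
  |p(3)| = 8.
Check: |p(3)| = 8 ≤ 28 = M_tri(3). ✓ Equality does not hold at z = 3 (the coefficients have mixed signs, so the terms do not all align in phase there).

M_tri(3) = 28; |p(3)| = 8; equality at z=3: no.


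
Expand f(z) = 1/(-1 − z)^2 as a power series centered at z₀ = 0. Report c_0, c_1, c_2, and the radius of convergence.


Let w = z − z₀, so z = z₀ + w.
Then -1 − z = -1 − (z₀ + w) = (-1 − z₀) − w = -1 − w.
f(z) = 1/(-1 − w)^2 = (1/(-1)^2) · (1 − w/(-1))^{−2}.
By the binomial series (1−u)^{−2} = Σ_{n≥0} C(n+1, 1) u^n for |u|<1, with u = w/(-1):
  c_n = C(n+1, 1) / (-1)^(n+2).
  c_0 = 1/(-1)^2 = 1.
  c_1 = 2/(-1)^3 = -2.
  c_2 = 3/(-1)^4 = 3.
The series is valid for |w/d| < 1, i.e. |z − z₀| < |d|.
Radius of convergence: R = |-1 − z₀| = |-1| = 1 (distance from z₀ to the singularity z = -1).

c_0 = 1, c_1 = -2, c_2 = 3; R = 1.


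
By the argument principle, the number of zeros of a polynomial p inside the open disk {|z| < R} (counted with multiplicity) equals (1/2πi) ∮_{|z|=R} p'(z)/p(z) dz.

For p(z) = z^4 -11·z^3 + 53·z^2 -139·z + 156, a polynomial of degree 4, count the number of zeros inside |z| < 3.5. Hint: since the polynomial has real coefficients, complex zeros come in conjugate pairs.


The zeros of p are: 3, 4, (2 + 3i), (2 - 3i).
Their magnitudes are: 3, 4, 3.606, 3.606.
Zeros with |z| < R = 3.5: 3.
Count = 1.
By the argument principle, (1/2πi) ∮_{|z|=R} p'(z)/p(z) dz equals exactly this count.

Number of zeros inside |z| < 3.5: 1.


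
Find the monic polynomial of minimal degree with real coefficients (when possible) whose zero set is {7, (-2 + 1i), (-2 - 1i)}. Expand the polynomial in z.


The polynomial is p(z) = ∏_{α ∈ S} (z − α), where S = {7, (-2 + 1i), (-2 - 1i)}.
Expanding the product yields: p(z) = z^3 -3·z^2 -23·z -35.
Note conjugate pairs combine to real quadratics: (z − (-2+1i))(z − (-2−1i)) = z² + 4z + 5.
The resulting polynomial has degree 3 and real coefficients as required.

p(z) = z^3 -3·z^2 -23·z -35.


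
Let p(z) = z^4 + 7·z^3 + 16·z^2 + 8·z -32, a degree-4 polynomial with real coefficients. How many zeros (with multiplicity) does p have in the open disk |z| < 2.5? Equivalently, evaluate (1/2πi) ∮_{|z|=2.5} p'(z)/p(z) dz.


The zeros of p are: (-2 + 2i), (-2 - 2i), 1, -4.
Their magnitudes are: 2.828, 2.828, 1, 4.
Zeros with |z| < R = 2.5: 1.
Count = 1.
By the argument principle, (1/2πi) ∮_{|z|=R} p'(z)/p(z) dz equals exactly this count.

Number of zeros inside |z| < 2.5: 1.


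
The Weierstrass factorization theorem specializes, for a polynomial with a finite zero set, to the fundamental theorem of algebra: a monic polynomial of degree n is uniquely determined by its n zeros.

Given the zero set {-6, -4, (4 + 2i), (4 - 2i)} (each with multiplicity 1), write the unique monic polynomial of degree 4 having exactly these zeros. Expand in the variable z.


The polynomial is p(z) = ∏_{α ∈ S} (z − α), where S = {-6, -4, (4 + 2i), (4 - 2i)}.
Expanding the product yields: p(z) = z^4 + 2·z^3 -36·z^2 + 8·z + 480.
Note conjugate pairs combine to real quadratics: (z − (4+2i))(z − (4−2i)) = z² − 8z + 20.
The resulting polynomial has degree 4 and real coefficients as required.

p(z) = z^4 + 2·z^3 -36·z^2 + 8·z + 480.


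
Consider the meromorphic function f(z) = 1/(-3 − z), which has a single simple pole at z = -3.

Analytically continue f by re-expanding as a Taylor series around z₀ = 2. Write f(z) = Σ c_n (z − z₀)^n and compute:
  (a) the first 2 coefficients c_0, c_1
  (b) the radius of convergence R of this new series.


Let w = z − z₀, so z = z₀ + w.
Then -3 − z = -3 − (z₀ + w) = (-3 − z₀) − w = -5 − w.
f(z) = 1/(-5 − w) = (1/(-5)) · 1/(1 − w/(-5)) = Σ_{n≥0} w^n / (-5)^(n+1).
So c_n = 1/(-5)^(n+1):
  c_0 = 1/(-5)^1 = -1/5.
  c_1 = 1/(-5)^2 = 1/25.
The series is valid for |w/d| < 1, i.e. |z − z₀| < |d|.
Radius of convergence: R = |-3 − z₀| = |-5| = 5 (distance from z₀ to the singularity z = -3).

c_0 = -1/5, c_1 = 1/25; R = 5.


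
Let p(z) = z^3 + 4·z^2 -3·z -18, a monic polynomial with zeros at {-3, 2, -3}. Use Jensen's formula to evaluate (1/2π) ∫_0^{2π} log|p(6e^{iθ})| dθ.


Zeros: -3, -3, 2; r = 6.
Inside |z| < r: -3, -3, 2. Outside (|z| ≥ r): ∅.
p(0) = -18, so log|p(0)| = log(18) = 2.8904.
Apply Jensen: I(r) = log|p(0)| + Σ_k log(r/|z_k|), summed over zeros inside |z| < r.
  log(r/|z_k|) for z_k = -3: log(6/3) = 0.6931
  log(r/|z_k|) for z_k = 2: log(6/2) = 1.0986
  log(r/|z_k|) for z_k = -3: log(6/3) = 0.6931
Sum over inside zeros: 2.4849.
I(r) = log|p(0)| + (inside sum) = 2.8904 + 2.4849 = 5.3753.
Closed form (all zeros inside, monic): I(r) = n·log(r) = 3·log(6) = 5.3753. ✓

I(r) ≈ 5.3753.


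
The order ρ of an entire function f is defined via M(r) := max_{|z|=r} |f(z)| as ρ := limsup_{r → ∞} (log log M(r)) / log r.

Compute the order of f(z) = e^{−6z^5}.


|e^{−6z^5}| = e^{Re(-6·z^5) + 0} ≤ e^{6|z|^5 + 0} = e^{6r^5 + 0} on |z| = r, so ρ ≤ 5. Choosing z on |z|=r so that -6·z^5 is real positive (always possible by picking arg z appropriately) gives |f(z)| = e^{6r^5 + 0}, matching the bound. The additive constant 0 does not affect log log M(r) ~ 5·log r. Hence ρ = 5.
Therefore ρ = 5.

Order ρ = 5.


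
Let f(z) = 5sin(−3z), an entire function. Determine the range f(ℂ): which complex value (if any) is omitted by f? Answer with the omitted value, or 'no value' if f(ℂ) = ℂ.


Little Picard bounds the complement of f(ℂ) to at most one point.
sin is entire and surjective onto ℂ: for every w ∈ ℂ, sin(ζ) = w has a solution ζ ∈ ℂ (e.g., via the complex inverse arcsin). With ζ = −3z this gives z = ζ/(-3). Then 5·sin(−3z) takes every value in 5·ℂ = ℂ, and adding 0 is a bijection of ℂ. So f is surjective and omits no value. (Note: only on the real line is sin bounded by [−1, 1].)

Omitted value: no value.
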